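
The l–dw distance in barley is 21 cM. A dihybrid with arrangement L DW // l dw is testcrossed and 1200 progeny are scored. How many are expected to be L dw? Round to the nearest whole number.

126

A map distance of 21 cM corresponds to a recombination frequency of 0.210.
The F1 is L DW / l dw, so L dw is a recombinant gamete class with expected frequency r/2 = 0.210/2 = 0.1050.
Expected number = 0.1050 × 1200 = 126.00 ≈ 126.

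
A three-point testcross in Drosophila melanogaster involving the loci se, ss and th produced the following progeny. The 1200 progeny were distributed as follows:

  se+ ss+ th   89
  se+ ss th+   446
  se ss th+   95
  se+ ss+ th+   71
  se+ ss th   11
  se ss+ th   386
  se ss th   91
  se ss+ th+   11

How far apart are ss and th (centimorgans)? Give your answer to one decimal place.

The two most frequent reciprocal classes, se+ ss th+ and se ss+ th, are the parental types, so the F1 was se+ ss th+ / se ss+ th.
The two rarest classes, se+ ss th and se ss+ th+, are the double crossovers. Comparing them with the parentals, only the th allele has switched, so th is the middle locus and the order is se – th – ss.
Crossovers in the th–ss interval produce the single-crossover classes se+ ss+ th+ and se ss th (71 + 91 = 162) plus the double crossovers (22).
RF(th–ss) = (162 + 22) / 1200 = 184/1200 = 0.1533 → 15.3 centimorgans.

15.3 centimorgans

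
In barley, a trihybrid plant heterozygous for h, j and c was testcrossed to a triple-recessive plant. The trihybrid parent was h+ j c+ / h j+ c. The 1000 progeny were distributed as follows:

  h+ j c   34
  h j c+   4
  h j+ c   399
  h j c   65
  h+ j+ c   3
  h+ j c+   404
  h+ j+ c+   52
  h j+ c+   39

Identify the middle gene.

The two rarest classes, h j c+ and h+ j+ c, are the double crossovers. Comparing them with the parentals, only the h allele has switched, so h is the middle locus and the order is j – h – c.

h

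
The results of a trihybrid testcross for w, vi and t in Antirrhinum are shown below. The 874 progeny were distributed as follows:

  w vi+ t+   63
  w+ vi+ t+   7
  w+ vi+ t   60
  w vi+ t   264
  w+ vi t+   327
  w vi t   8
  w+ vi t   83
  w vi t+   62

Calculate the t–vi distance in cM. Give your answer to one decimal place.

18.4 cM

The two most frequent reciprocal classes, w vi+ t and w+ vi t+, are the parental types, so the F1 was w vi+ t / w+ vi t+.
The two rarest classes, w vi t and w+ vi+ t+, are the double crossovers. Comparing them with the parentals, only the vi allele has switched, so vi is the middle locus and the order is t – vi – w.
Crossovers in the t–vi interval produce the single-crossover classes w vi+ t+ and w+ vi t (63 + 83 = 146) plus the double crossovers (15).
RF(t–vi) = (146 + 15) / 874 = 161/874 = 0.1842 → 18.4 cM.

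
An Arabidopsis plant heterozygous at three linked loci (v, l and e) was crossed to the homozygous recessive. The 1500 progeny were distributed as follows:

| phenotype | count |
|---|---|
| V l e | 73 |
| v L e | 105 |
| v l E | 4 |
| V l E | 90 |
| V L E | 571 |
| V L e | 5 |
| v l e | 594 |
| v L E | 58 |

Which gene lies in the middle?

The two most frequent reciprocal classes, V L E and v l e, are the parental types, so the F1 was V L E / v l e.
The two rarest classes, V L e and v l E, are the double crossovers. Comparing them with the parentals, only the e allele has switched, so e is the middle locus and the order is l – e – v.

e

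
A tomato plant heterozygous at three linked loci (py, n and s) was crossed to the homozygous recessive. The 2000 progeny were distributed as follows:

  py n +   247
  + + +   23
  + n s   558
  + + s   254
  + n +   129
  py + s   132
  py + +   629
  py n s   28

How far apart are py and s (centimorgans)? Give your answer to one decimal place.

The two most frequent reciprocal classes, py + + and + n s, are the parental types, so the F1 was py + + / + n s.
The two rarest classes, + + + and py n s, are the double crossovers. Comparing them with the parentals, only the py allele has switched, so py is the middle locus and the order is s – py – n.
Crossovers in the s–py interval produce the single-crossover classes py + s and + n + (132 + 129 = 261) plus the double crossovers (51).
RF(s–py) = (261 + 51) / 2000 = 312/2000 = 0.1560 → 15.6 centimorgans.

15.6 centimorgans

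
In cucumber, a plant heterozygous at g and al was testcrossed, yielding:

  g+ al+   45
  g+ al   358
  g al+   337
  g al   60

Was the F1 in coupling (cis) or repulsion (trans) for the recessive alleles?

trans

The two most frequent classes are g+ al (358) and g al+ (337); these are the parental (non-recombinant) types.
So the F1 carried g+ al on one chromosome and g al+ on the other — the recessive alleles are on opposite chromosomes (trans / repulsion).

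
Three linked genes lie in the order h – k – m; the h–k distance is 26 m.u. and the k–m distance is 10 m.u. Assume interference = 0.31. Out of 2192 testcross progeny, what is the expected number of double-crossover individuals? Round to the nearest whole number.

Map distances give recombination frequencies of 0.260 and 0.100 for the two intervals.
With interference 0.31 (so coincidence = 0.69), expected double-crossover frequency = 0.260 × 0.100 × 0.69 = 0.01794.
Expected number = 0.01794 × 2192 = 39.32 ≈ 39.

39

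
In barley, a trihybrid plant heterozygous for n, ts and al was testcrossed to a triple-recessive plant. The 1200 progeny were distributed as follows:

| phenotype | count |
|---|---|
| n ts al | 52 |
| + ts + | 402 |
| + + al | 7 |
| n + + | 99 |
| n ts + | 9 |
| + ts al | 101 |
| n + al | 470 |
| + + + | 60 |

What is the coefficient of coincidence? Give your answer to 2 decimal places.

0.69

The two most frequent reciprocal classes, + ts + and n + al, are the parental types, so the F1 was + ts + / n + al.
The two rarest classes, n ts + and + + al, are the double crossovers. Comparing them with the parentals, only the n allele has switched, so n is the middle locus and the order is al – n – ts.
al–n: (200 + 16)/1200 = 0.1800; n–ts: (112 + 16)/1200 = 0.1067.
Expected DCO frequency = 0.1800 × 0.1067 ≈ 0.01921; observed = 16/1200 ≈ 0.01333.
Coefficient of coincidence = 0.01333/0.01921 ≈ 0.69.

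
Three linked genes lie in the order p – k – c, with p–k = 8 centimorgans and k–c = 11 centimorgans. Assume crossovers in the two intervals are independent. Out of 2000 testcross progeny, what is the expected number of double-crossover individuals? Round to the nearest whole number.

Map distances give recombination frequencies of 0.080 and 0.110 for the two intervals.
With no interference, expected double-crossover frequency = 0.080 × 0.110 = 0.00880.
Expected number = 0.00880 × 2000 = 17.60 ≈ 18.

18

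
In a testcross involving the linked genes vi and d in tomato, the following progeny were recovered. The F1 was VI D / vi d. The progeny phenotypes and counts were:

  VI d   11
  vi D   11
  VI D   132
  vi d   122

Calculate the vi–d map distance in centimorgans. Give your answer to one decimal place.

8.0 centimorgans

The recombinant classes are VI d and vi D: 11 + 11 = 22.
Recombination frequency = 22/276 = 0.0797 ≈ 8.0%, i.e. 8.0 centimorgans.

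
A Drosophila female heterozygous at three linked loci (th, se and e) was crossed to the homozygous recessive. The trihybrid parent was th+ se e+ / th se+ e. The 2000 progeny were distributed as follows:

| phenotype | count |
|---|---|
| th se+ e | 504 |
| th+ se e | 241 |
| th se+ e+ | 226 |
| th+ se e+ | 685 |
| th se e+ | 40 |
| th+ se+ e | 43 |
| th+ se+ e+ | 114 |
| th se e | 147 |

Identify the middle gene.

The two rarest classes, th se e+ and th+ se+ e, are the double crossovers. Comparing them with the parentals, only the th allele has switched, so th is the middle locus and the order is se – th – e.

th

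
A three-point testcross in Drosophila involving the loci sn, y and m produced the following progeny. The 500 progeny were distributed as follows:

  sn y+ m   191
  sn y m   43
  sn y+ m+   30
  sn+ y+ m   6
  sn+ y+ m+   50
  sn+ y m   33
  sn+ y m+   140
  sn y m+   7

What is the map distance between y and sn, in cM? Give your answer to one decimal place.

The two most frequent reciprocal classes, sn y+ m and sn+ y m+, are the parental types, so the F1 was sn y+ m / sn+ y m+.
The two rarest classes, sn+ y+ m and sn y m+, are the double crossovers. Comparing them with the parentals, only the sn allele has switched, so sn is the middle locus and the order is m – sn – y.
Crossovers in the sn–y interval produce the single-crossover classes sn y m and sn+ y+ m+ (43 + 50 = 93) plus the double crossovers (13).
RF(sn–y) = (93 + 13) / 500 = 106/500 = 0.2120 → 21.2 cM.

21.2 cM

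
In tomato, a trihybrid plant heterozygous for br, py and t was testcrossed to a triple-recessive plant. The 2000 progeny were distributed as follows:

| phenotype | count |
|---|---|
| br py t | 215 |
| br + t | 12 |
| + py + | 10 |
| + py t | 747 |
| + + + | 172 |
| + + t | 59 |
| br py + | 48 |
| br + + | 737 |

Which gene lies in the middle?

The two most frequent reciprocal classes, br + + and + py t, are the parental types, so the F1 was br + + / + py t.
The two rarest classes, br + t and + py +, are the double crossovers. Comparing them with the parentals, only the t allele has switched, so t is the middle locus and the order is br – t – py.

t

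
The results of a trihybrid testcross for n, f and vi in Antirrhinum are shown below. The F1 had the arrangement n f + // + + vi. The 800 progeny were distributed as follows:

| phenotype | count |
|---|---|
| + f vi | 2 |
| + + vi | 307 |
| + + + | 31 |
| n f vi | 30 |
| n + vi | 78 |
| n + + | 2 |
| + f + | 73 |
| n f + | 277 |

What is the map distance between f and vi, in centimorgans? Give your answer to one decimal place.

8.1 centimorgans

The two rarest classes, n + + and + f vi, are the double crossovers. Comparing them with the parentals, only the f allele has switched, so f is the middle locus and the order is vi – f – n.
Crossovers in the vi–f interval produce the single-crossover classes n f vi and + + + (30 + 31 = 61) plus the double crossovers (4).
RF(vi–f) = (61 + 4) / 800 = 65/800 = 0.0813 → 8.1 centimorgans.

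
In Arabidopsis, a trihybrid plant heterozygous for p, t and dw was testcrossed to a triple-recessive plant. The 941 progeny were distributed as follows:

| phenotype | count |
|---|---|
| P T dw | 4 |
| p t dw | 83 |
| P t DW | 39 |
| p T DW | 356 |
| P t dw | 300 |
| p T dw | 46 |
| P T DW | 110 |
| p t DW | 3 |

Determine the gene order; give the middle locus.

The two most frequent reciprocal classes, P t dw and p T DW, are the parental types, so the F1 was P t dw / p T DW.
The two rarest classes, P T dw and p t DW, are the double crossovers. Comparing them with the parentals, only the t allele has switched, so t is the middle locus and the order is p – t – dw.

t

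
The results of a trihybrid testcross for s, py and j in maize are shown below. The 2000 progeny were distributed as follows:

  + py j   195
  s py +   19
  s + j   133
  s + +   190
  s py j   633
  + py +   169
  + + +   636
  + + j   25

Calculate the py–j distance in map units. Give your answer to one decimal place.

The two most frequent reciprocal classes, s py j and + + +, are the parental types, so the F1 was s py j / + + +.
The two rarest classes, s py + and + + j, are the double crossovers. Comparing them with the parentals, only the j allele has switched, so j is the middle locus and the order is s – j – py.
Crossovers in the j–py interval produce the single-crossover classes s + j and + py + (133 + 169 = 302) plus the double crossovers (44).
RF(j–py) = (302 + 44) / 2000 = 346/2000 = 0.1730 → 17.3 map units.

17.3 map units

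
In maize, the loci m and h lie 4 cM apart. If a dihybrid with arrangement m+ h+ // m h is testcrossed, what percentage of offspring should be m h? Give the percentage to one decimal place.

48.0%

A map distance of 4 cM corresponds to a recombination frequency of 0.040.
The F1 is m+ h+ / m h, so m h is a parental gamete class with expected frequency (1 − r)/2 = 0.960/2 = 0.4800.
That is 0.4800 = 48.0% of the progeny.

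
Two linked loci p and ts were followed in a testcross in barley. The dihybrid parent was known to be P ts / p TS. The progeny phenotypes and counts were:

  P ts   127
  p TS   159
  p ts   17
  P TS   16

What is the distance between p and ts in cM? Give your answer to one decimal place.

10.3 cM

The recombinant classes are P TS and p ts: 16 + 17 = 33.
Recombination frequency = 33/319 = 0.1034 ≈ 10.3%, i.e. 10.3 cM.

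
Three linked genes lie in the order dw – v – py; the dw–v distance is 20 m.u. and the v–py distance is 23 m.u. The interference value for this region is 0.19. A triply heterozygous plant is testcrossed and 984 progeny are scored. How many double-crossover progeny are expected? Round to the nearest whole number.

37

Map distances give recombination frequencies of 0.200 and 0.230 for the two intervals.
With interference 0.19 (so coincidence = 0.81), expected double-crossover frequency = 0.200 × 0.230 × 0.81 = 0.03726.
Expected number = 0.03726 × 984 = 36.66 ≈ 37.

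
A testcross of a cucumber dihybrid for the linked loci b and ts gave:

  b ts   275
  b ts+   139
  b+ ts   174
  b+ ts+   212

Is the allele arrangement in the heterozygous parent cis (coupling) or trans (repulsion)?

The two most frequent classes are b+ ts+ (212) and b ts (275); these are the parental (non-recombinant) types.
So the F1 carried b+ ts+ on one chromosome and b ts on the other — the recessive alleles are on the same chromosome (cis / coupling).

cis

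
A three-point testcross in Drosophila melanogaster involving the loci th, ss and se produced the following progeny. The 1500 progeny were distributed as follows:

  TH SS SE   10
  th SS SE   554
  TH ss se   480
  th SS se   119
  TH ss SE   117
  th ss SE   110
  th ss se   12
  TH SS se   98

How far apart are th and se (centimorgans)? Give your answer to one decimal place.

17.2 centimorgans

The two most frequent reciprocal classes, th SS SE and TH ss se, are the parental types, so the F1 was th SS SE / TH ss se.
The two rarest classes, TH SS SE and th ss se, are the double crossovers. Comparing them with the parentals, only the th allele has switched, so th is the middle locus and the order is se – th – ss.
Crossovers in the se–th interval produce the single-crossover classes th SS se and TH ss SE (119 + 117 = 236) plus the double crossovers (22).
RF(se–th) = (236 + 22) / 1500 = 258/1500 = 0.1720 → 17.2 centimorgans.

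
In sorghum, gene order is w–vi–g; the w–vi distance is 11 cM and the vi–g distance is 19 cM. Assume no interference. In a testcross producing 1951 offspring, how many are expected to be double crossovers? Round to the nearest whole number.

Map distances give recombination frequencies of 0.110 and 0.190 for the two intervals.
With no interference, expected double-crossover frequency = 0.110 × 0.190 = 0.02090.
Expected number = 0.02090 × 1951 = 40.78 ≈ 41.

41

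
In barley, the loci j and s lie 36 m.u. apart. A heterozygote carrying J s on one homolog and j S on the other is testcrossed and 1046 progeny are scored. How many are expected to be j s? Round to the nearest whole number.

A map distance of 36 m.u. corresponds to a recombination frequency of 0.360.
The F1 is J s / j S, so j s is a recombinant gamete class with expected frequency r/2 = 0.360/2 = 0.1800.
Expected number = 0.1800 × 1046 = 188.28 ≈ 188.

188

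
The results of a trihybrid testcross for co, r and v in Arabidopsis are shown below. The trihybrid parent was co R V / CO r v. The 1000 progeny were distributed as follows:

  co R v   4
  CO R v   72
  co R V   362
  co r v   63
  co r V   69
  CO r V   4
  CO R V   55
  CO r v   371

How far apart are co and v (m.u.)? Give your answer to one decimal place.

The two rarest classes, co R v and CO r V, are the double crossovers. Comparing them with the parentals, only the v allele has switched, so v is the middle locus and the order is r – v – co.
Crossovers in the v–co interval produce the single-crossover classes CO R V and co r v (55 + 63 = 118) plus the double crossovers (8).
RF(v–co) = (118 + 8) / 1000 = 126/1000 = 0.1260 → 12.6 m.u.

12.6 m.u.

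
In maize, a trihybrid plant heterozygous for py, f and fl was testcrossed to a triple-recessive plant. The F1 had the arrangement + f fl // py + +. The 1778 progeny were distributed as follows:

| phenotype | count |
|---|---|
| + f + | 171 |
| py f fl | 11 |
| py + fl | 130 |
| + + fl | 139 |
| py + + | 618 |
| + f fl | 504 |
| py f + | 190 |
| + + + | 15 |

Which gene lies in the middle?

The two rarest classes, py f fl and + + +, are the double crossovers. Comparing them with the parentals, only the py allele has switched, so py is the middle locus and the order is f – py – fl.

py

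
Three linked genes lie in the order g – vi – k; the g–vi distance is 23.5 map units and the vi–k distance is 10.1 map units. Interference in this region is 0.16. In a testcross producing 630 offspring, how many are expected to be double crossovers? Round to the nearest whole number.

Map distances give recombination frequencies of 0.235 and 0.101 for the two intervals.
With interference 0.16 (so coincidence = 0.84), expected double-crossover frequency = 0.235 × 0.101 × 0.84 = 0.01994.
Expected number = 0.01994 × 630 = 12.56 ≈ 13.

13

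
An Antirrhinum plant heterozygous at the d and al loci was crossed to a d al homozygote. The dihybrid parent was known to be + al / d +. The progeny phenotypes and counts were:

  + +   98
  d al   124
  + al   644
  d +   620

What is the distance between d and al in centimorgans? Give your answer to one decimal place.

14.9 centimorgans

The recombinant classes are + + and d al: 98 + 124 = 222.
Recombination frequency = 222/1486 = 0.1494 ≈ 14.9%, i.e. 14.9 centimorgans.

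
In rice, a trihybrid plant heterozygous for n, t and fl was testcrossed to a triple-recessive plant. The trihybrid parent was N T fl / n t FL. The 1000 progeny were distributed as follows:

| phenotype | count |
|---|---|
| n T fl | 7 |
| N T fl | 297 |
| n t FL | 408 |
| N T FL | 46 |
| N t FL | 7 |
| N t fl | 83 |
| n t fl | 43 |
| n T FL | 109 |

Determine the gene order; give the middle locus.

n

The two rarest classes, n T fl and N t FL, are the double crossovers. Comparing them with the parentals, only the n allele has switched, so n is the middle locus and the order is t – n – fl.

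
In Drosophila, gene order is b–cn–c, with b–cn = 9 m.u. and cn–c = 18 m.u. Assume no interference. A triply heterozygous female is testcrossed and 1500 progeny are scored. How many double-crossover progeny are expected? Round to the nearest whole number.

Map distances give recombination frequencies of 0.090 and 0.180 for the two intervals.
With no interference, expected double-crossover frequency = 0.090 × 0.180 = 0.01620.
Expected number = 0.01620 × 1500 = 24.30 ≈ 24.

24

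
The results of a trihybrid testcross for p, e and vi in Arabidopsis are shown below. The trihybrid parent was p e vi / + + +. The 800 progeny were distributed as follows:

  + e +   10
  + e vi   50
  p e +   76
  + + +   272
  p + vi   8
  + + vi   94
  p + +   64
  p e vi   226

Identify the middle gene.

The two rarest classes, p + vi and + e +, are the double crossovers. Comparing them with the parentals, only the e allele has switched, so e is the middle locus and the order is vi – e – p.

e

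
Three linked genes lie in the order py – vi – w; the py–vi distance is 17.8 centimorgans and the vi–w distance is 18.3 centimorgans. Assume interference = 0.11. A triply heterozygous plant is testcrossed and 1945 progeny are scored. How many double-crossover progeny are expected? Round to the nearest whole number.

Map distances give recombination frequencies of 0.178 and 0.183 for the two intervals.
With interference 0.11 (so coincidence = 0.89), expected double-crossover frequency = 0.178 × 0.183 × 0.89 = 0.02899.
Expected number = 0.02899 × 1945 = 56.39 ≈ 56.

56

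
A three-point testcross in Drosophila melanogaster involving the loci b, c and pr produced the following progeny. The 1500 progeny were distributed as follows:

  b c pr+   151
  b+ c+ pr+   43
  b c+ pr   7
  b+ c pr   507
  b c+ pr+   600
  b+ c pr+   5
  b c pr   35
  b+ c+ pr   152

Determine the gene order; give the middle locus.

The two most frequent reciprocal classes, b c+ pr+ and b+ c pr, are the parental types, so the F1 was b c+ pr+ / b+ c pr.
The two rarest classes, b c+ pr and b+ c pr+, are the double crossovers. Comparing them with the parentals, only the pr allele has switched, so pr is the middle locus and the order is b – pr – c.

pr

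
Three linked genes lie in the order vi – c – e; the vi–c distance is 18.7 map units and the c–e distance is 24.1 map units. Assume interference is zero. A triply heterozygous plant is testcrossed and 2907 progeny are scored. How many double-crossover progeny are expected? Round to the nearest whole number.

Map distances give recombination frequencies of 0.187 and 0.241 for the two intervals.
With no interference, expected double-crossover frequency = 0.187 × 0.241 = 0.04507.
Expected number = 0.04507 × 2907 = 131.01 ≈ 131.

131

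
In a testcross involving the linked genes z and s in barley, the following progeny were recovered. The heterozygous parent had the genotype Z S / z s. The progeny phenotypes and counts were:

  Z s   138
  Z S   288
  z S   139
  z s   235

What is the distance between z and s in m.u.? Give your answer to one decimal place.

34.6 m.u.

The recombinant classes are Z s and z S: 138 + 139 = 277.
Recombination frequency = 277/800 = 0.3463 ≈ 34.6%, i.e. 34.6 m.u.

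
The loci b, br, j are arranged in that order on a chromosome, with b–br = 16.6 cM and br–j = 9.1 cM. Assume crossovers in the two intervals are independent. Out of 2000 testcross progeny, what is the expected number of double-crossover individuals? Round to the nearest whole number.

30

Map distances give recombination frequencies of 0.166 and 0.091 for the two intervals.
With no interference, expected double-crossover frequency = 0.166 × 0.091 = 0.01511.
Expected number = 0.01511 × 2000 = 30.21 ≈ 30.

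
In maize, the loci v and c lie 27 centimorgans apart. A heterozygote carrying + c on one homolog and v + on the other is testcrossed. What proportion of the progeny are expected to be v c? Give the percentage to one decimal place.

A map distance of 27 centimorgans corresponds to a recombination frequency of 0.270.
The F1 is + c / v +, so v c is a recombinant gamete class with expected frequency r/2 = 0.270/2 = 0.1350.
That is 0.1350 = 13.5% of the progeny.

13.5%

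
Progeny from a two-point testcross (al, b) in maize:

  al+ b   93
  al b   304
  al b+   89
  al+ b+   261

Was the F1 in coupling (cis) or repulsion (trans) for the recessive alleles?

cis

The two most frequent classes are al+ b+ (261) and al b (304); these are the parental (non-recombinant) types.
So the F1 carried al+ b+ on one chromosome and al b on the other — the recessive alleles are on the same chromosome (cis / coupling).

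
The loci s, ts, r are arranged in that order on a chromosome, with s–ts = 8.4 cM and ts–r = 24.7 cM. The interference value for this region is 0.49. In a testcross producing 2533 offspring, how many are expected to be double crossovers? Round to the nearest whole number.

27

Map distances give recombination frequencies of 0.084 and 0.247 for the two intervals.
With interference 0.49 (so coincidence = 0.51), expected double-crossover frequency = 0.084 × 0.247 × 0.51 = 0.01058.
Expected number = 0.01058 × 2533 = 26.80 ≈ 27.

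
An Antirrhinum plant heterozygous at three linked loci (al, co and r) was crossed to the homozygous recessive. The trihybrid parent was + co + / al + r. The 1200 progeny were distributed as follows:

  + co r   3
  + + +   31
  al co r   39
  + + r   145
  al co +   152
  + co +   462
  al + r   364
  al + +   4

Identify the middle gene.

r

The two rarest classes, + co r and al + +, are the double crossovers. Comparing them with the parentals, only the r allele has switched, so r is the middle locus and the order is al – r – co.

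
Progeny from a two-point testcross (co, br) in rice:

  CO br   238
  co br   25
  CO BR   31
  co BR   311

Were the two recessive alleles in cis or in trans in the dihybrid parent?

The two most frequent classes are CO br (238) and co BR (311); these are the parental (non-recombinant) types.
So the F1 carried CO br on one chromosome and co BR on the other — the recessive alleles are on opposite chromosomes (trans / repulsion).

trans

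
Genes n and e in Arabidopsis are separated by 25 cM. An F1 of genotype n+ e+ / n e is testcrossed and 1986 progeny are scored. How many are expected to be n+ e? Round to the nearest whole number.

A map distance of 25 cM corresponds to a recombination frequency of 0.250.
The F1 is n+ e+ / n e, so n+ e is a recombinant gamete class with expected frequency r/2 = 0.250/2 = 0.1250.
Expected number = 0.1250 × 1986 = 248.25 ≈ 248.

248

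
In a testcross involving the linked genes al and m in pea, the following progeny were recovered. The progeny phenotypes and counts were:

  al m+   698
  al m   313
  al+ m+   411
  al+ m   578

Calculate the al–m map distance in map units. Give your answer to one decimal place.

36.2 map units

The two most frequent classes, al+ m (578) and al m+ (698), are the parental types, so the F1 was al+ m / al m+.
The recombinant classes are al+ m+ and al m: 411 + 313 = 724.
Recombination frequency = 724/2000 = 0.3620 ≈ 36.2%, i.e. 36.2 map units.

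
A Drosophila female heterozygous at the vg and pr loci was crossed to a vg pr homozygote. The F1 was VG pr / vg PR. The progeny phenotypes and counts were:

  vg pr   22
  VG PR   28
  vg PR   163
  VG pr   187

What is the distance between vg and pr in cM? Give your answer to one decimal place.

The recombinant classes are VG PR and vg pr: 28 + 22 = 50.
Recombination frequency = 50/400 = 0.1250 ≈ 12.5%, i.e. 12.5 cM.

12.5 cM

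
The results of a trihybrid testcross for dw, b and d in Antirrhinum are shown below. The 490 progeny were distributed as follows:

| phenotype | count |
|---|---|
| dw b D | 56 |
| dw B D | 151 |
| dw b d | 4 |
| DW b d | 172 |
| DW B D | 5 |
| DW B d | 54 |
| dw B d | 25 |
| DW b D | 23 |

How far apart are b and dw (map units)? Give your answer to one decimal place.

The two most frequent reciprocal classes, DW b d and dw B D, are the parental types, so the F1 was DW b d / dw B D.
The two rarest classes, dw b d and DW B D, are the double crossovers. Comparing them with the parentals, only the dw allele has switched, so dw is the middle locus and the order is d – dw – b.
Crossovers in the dw–b interval produce the single-crossover classes DW B d and dw b D (54 + 56 = 110) plus the double crossovers (9).
RF(dw–b) = (110 + 9) / 490 = 119/490 = 0.2429 → 24.3 map units.

24.3 map units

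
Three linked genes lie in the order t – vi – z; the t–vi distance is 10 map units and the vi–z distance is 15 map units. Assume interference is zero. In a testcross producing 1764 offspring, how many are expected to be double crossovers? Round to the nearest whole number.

Map distances give recombination frequencies of 0.100 and 0.150 for the two intervals.
With no interference, expected double-crossover frequency = 0.100 × 0.150 = 0.01500.
Expected number = 0.01500 × 1764 = 26.46 ≈ 26.

26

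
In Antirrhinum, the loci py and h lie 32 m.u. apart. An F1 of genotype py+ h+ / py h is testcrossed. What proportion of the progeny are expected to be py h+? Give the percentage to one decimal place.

16.0%

A map distance of 32 m.u. corresponds to a recombination frequency of 0.320.
The F1 is py+ h+ / py h, so py h+ is a recombinant gamete class with expected frequency r/2 = 0.320/2 = 0.1600.
That is 0.1600 = 16.0% of the progeny.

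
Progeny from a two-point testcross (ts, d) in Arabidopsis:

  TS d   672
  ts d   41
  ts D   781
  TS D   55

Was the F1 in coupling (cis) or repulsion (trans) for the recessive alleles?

trans

The two most frequent classes are TS d (672) and ts D (781); these are the parental (non-recombinant) types.
So the F1 carried TS d on one chromosome and ts D on the other — the recessive alleles are on opposite chromosomes (trans / repulsion).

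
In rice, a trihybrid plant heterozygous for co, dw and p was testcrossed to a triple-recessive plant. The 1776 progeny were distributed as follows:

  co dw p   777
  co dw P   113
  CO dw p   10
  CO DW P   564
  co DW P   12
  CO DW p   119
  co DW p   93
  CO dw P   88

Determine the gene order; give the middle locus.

co

The two most frequent reciprocal classes, CO DW P and co dw p, are the parental types, so the F1 was CO DW P / co dw p.
The two rarest classes, co DW P and CO dw p, are the double crossovers. Comparing them with the parentals, only the co allele has switched, so co is the middle locus and the order is dw – co – p.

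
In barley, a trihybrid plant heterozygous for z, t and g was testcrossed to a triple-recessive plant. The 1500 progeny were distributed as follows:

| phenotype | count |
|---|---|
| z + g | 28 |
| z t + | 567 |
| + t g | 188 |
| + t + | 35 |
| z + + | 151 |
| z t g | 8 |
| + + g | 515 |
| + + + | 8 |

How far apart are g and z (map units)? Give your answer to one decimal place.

5.3 map units

The two most frequent reciprocal classes, + + g and z t +, are the parental types, so the F1 was + + g / z t +.
The two rarest classes, + + + and z t g, are the double crossovers. Comparing them with the parentals, only the g allele has switched, so g is the middle locus and the order is z – g – t.
Crossovers in the z–g interval produce the single-crossover classes z + g and + t + (28 + 35 = 63) plus the double crossovers (16).
RF(z–g) = (63 + 16) / 1500 = 79/1500 = 0.0527 → 5.3 map units.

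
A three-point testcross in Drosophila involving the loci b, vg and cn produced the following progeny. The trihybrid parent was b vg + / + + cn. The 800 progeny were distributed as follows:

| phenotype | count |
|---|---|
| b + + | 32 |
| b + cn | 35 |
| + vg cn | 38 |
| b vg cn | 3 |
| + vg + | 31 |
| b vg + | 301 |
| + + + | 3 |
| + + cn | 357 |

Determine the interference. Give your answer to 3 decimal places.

0.123

The two rarest classes, b vg cn and + + +, are the double crossovers. Comparing them with the parentals, only the cn allele has switched, so cn is the middle locus and the order is vg – cn – b.
vg–cn: (70 + 6)/800 = 0.0950; cn–b: (66 + 6)/800 = 0.0900.
Expected DCO frequency = 0.0950 × 0.0900 ≈ 0.00855; observed = 6/800 ≈ 0.00750.
Coefficient of coincidence = 0.00750/0.00855 ≈ 0.877; interference = 1 − 0.877 = 0.123.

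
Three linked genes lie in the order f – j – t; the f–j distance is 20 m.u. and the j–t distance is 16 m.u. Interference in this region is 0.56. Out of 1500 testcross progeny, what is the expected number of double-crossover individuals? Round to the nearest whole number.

21

Map distances give recombination frequencies of 0.200 and 0.160 for the two intervals.
With interference 0.56 (so coincidence = 0.44), expected double-crossover frequency = 0.200 × 0.160 × 0.44 = 0.01408.
Expected number = 0.01408 × 1500 = 21.12 ≈ 21.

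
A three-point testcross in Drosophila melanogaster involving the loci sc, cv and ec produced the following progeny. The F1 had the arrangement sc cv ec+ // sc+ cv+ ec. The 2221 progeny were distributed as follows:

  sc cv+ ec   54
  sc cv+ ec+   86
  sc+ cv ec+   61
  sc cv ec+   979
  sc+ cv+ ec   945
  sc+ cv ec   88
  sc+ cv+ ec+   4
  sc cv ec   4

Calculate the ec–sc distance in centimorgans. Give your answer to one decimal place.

5.5 centimorgans

The two rarest classes, sc cv ec and sc+ cv+ ec+, are the double crossovers. Comparing them with the parentals, only the ec allele has switched, so ec is the middle locus and the order is cv – ec – sc.
Crossovers in the ec–sc interval produce the single-crossover classes sc+ cv ec+ and sc cv+ ec (61 + 54 = 115) plus the double crossovers (8).
RF(ec–sc) = (115 + 8) / 2221 = 123/2221 = 0.0554 → 5.5 centimorgans.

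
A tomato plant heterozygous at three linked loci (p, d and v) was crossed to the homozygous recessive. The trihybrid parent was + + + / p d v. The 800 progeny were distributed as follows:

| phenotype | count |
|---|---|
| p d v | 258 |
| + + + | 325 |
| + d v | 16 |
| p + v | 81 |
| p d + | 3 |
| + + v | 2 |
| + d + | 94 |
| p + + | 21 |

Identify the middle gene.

The two rarest classes, + + v and p d +, are the double crossovers. Comparing them with the parentals, only the v allele has switched, so v is the middle locus and the order is p – v – d.

v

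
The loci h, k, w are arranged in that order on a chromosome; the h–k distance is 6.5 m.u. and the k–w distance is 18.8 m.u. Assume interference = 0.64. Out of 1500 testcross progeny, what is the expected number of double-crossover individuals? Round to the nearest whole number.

7

Map distances give recombination frequencies of 0.065 and 0.188 for the two intervals.
With interference 0.64 (so coincidence = 0.36), expected double-crossover frequency = 0.065 × 0.188 × 0.36 = 0.00440.
Expected number = 0.00440 × 1500 = 6.60 ≈ 7.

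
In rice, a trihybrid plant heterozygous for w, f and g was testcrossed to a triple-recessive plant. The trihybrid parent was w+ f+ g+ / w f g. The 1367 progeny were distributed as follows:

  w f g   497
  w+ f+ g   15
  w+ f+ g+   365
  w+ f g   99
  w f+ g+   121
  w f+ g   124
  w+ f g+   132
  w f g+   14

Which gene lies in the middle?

g

The two rarest classes, w+ f+ g and w f g+, are the double crossovers. Comparing them with the parentals, only the g allele has switched, so g is the middle locus and the order is w – g – f.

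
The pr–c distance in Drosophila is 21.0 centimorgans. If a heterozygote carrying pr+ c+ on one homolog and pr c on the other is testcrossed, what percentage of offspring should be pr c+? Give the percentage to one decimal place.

A map distance of 21.0 centimorgans corresponds to a recombination frequency of 0.210.
The F1 is pr+ c+ / pr c, so pr c+ is a recombinant gamete class with expected frequency r/2 = 0.210/2 = 0.1050.
That is 0.1050 = 10.5% of the progeny.

10.5%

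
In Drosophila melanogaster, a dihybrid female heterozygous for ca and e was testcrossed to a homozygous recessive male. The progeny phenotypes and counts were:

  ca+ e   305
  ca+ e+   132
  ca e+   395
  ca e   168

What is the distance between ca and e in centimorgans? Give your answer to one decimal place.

The two most frequent classes, ca+ e (305) and ca e+ (395), are the parental types, so the F1 was ca+ e / ca e+.
The recombinant classes are ca+ e+ and ca e: 132 + 168 = 300.
Recombination frequency = 300/1000 = 0.3000 ≈ 30.0%, i.e. 30.0 centimorgans.

30.0 centimorgans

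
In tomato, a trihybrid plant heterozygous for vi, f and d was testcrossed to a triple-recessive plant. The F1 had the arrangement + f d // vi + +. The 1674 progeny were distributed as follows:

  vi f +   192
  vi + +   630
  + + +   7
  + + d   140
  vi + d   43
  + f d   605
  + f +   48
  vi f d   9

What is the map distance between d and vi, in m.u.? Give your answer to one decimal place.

6.4 m.u.

The two rarest classes, vi f d and + + +, are the double crossovers. Comparing them with the parentals, only the vi allele has switched, so vi is the middle locus and the order is f – vi – d.
Crossovers in the vi–d interval produce the single-crossover classes + f + and vi + d (48 + 43 = 91) plus the double crossovers (16).
RF(vi–d) = (91 + 16) / 1674 = 107/1674 = 0.0639 → 6.4 m.u.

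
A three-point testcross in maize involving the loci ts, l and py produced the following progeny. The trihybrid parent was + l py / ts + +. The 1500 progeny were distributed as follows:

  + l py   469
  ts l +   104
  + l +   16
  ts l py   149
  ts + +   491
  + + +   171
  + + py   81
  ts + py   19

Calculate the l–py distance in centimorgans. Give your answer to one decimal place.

14.7 centimorgans

The two rarest classes, + l + and ts + py, are the double crossovers. Comparing them with the parentals, only the py allele has switched, so py is the middle locus and the order is l – py – ts.
Crossovers in the l–py interval produce the single-crossover classes + + py and ts l + (81 + 104 = 185) plus the double crossovers (35).
RF(l–py) = (185 + 35) / 1500 = 220/1500 = 0.1467 → 14.7 centimorgans.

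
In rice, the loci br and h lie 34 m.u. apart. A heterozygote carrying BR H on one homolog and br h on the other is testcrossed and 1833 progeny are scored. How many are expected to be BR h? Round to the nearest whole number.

312

A map distance of 34 m.u. corresponds to a recombination frequency of 0.340.
The F1 is BR H / br h, so BR h is a recombinant gamete class with expected frequency r/2 = 0.340/2 = 0.1700.
Expected number = 0.1700 × 1833 = 311.61 ≈ 312.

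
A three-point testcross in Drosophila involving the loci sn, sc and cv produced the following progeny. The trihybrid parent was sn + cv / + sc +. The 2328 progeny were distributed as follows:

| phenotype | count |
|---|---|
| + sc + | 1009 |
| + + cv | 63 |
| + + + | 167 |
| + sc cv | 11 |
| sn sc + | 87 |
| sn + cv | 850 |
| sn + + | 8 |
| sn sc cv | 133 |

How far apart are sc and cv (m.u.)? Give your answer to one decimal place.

The two rarest classes, sn + + and + sc cv, are the double crossovers. Comparing them with the parentals, only the cv allele has switched, so cv is the middle locus and the order is sn – cv – sc.
Crossovers in the cv–sc interval produce the single-crossover classes sn sc cv and + + + (133 + 167 = 300) plus the double crossovers (19).
RF(cv–sc) = (300 + 19) / 2328 = 319/2328 = 0.1370 → 13.7 m.u.

13.7 m.u.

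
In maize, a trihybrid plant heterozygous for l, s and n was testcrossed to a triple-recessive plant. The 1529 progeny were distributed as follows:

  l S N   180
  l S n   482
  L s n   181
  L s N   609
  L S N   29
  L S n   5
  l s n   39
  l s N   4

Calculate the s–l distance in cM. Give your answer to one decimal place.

The two most frequent reciprocal classes, L s N and l S n, are the parental types, so the F1 was L s N / l S n.
The two rarest classes, l s N and L S n, are the double crossovers. Comparing them with the parentals, only the l allele has switched, so l is the middle locus and the order is s – l – n.
Crossovers in the s–l interval produce the single-crossover classes L S N and l s n (29 + 39 = 68) plus the double crossovers (9).
RF(s–l) = (68 + 9) / 1529 = 77/1529 = 0.0504 → 5.0 cM.

5.0 cM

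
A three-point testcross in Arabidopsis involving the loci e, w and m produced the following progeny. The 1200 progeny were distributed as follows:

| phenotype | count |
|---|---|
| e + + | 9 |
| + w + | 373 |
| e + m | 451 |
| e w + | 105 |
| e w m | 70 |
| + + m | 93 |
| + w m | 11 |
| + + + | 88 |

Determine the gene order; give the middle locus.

The two most frequent reciprocal classes, + w + and e + m, are the parental types, so the F1 was + w + / e + m.
The two rarest classes, + w m and e + +, are the double crossovers. Comparing them with the parentals, only the m allele has switched, so m is the middle locus and the order is w – m – e.

m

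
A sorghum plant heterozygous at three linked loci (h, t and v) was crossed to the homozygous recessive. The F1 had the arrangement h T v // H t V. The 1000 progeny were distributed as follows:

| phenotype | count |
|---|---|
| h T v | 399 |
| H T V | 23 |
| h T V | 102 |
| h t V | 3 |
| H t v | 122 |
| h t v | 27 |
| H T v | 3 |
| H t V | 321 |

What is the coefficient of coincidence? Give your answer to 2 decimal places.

0.47

The two rarest classes, H T v and h t V, are the double crossovers. Comparing them with the parentals, only the h allele has switched, so h is the middle locus and the order is v – h – t.
v–h: (224 + 6)/1000 = 0.2300; h–t: (50 + 6)/1000 = 0.0560.
Expected DCO frequency = 0.2300 × 0.0560 ≈ 0.01288; observed = 6/1000 ≈ 0.00600.
Coefficient of coincidence = 0.00600/0.01288 ≈ 0.47.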